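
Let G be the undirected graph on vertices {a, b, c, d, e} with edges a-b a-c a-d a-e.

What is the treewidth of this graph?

1

A width-1 tree decomposition is:
Bags: B1 = {a, b}  B2 = {a, c}  B3 = {a, d}  B4 = {a, e}
Tree: B1–B2, B1–B3, B3–B4
Each bag holds 2 vertices, so the decomposition has width 1, which upper-bounds the treewidth. Any graph with an edge has treewidth ≥ 1, and G has the edge b–a. Combining the bounds, tw(G) = 1.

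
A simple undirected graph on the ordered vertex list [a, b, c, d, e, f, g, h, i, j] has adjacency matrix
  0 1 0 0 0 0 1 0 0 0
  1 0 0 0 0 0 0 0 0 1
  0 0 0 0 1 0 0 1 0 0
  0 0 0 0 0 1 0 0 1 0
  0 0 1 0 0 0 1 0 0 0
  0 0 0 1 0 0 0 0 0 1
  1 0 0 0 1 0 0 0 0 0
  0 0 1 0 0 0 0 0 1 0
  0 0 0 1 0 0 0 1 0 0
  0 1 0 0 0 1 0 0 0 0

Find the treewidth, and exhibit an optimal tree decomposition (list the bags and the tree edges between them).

Each bag holds 3 vertices, so the decomposition has width 2, which upper-bounds the treewidth. For the lower bound, G contains the cycle a–g–e–c–h–i–d–f–j–b–a, so G is not a forest; only forests have treewidth ≤ 1, hence tw(G) ≥ 2. The upper and lower bounds meet at 2, so that is the treewidth.

Treewidth 2.
Bags: B1 = {a, e, g}  B2 = {a, c, e}  B3 = {a, c, h}  B4 = {a, h, i}  B5 = {a, d, i}  B6 = {a, d, f}  B7 = {a, f, j}  B8 = {a, b, j}
Tree: B1–B2, B2–B3, B3–B4, B4–B5, B5–B6, B6–B7, B7–B8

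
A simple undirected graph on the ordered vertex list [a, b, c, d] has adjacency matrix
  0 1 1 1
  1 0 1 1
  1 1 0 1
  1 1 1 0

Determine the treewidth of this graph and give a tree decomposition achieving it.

Treewidth 3.
One such decomposition:
Bags: B1 = {a, b, c, d}
Tree: (single bag)

A single bag containing all 4 vertices is trivially a valid decomposition of width 3. On the other hand G contains the 4-clique {a, b, c, d}. A clique must lie in a single bag of any decomposition, so no decomposition can have width below 3. The upper and lower bounds meet at 3, so that is the treewidth.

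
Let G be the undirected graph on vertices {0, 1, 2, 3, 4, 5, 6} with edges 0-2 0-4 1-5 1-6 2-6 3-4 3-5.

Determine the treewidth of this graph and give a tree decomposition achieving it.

Each bag holds 3 vertices, so the decomposition has width 2, which upper-bounds the treewidth. Since 6–2–0–4–3–5–1–6 is a cycle in G, G is not acyclic. Forests are exactly the graphs of treewidth ≤ 1, so tw(G) ≥ 2. Hence tw(G) = 2 exactly.

Treewidth 2.
One optimal decomposition is:
Bags: B1 = {0, 2, 6}  B2 = {0, 4, 6}  B3 = {3, 4, 6}  B4 = {3, 5, 6}  B5 = {1, 5, 6}
Tree: B1–B2, B2–B3, B3–B4, B4–B5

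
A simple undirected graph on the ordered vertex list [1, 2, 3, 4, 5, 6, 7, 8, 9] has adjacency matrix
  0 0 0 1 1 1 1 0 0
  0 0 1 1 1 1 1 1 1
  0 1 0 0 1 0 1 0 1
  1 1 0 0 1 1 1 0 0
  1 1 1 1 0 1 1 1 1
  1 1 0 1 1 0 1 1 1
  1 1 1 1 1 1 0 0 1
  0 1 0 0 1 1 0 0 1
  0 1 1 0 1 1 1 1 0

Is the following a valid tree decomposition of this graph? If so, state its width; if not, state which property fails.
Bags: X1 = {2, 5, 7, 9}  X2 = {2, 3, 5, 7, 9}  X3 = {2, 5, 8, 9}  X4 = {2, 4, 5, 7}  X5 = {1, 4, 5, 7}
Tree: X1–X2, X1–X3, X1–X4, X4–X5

No — vertex 6 appears in no bag.

A tree decomposition must satisfy three properties: every vertex lies in some bag; for every edge, both endpoints lie together in some bag; and for every vertex, the bags containing it form a connected subtree. Here vertex 6 appears in no bag, so the decomposition is invalid.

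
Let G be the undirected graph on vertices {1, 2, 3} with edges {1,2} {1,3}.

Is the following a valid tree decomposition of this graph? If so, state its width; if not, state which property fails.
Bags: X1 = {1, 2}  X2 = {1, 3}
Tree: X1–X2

Yes; width 1.

Vertex coverage: the bags together contain {1, 2, 3}, the full vertex set. Edge coverage: each edge of G has both endpoints in at least one bag. Running intersection: for every vertex, the bags containing it form a connected subtree. All three properties hold, so this is a valid tree decomposition of width max|bag| − 1 = 1, and hence tw(G) ≤ 1.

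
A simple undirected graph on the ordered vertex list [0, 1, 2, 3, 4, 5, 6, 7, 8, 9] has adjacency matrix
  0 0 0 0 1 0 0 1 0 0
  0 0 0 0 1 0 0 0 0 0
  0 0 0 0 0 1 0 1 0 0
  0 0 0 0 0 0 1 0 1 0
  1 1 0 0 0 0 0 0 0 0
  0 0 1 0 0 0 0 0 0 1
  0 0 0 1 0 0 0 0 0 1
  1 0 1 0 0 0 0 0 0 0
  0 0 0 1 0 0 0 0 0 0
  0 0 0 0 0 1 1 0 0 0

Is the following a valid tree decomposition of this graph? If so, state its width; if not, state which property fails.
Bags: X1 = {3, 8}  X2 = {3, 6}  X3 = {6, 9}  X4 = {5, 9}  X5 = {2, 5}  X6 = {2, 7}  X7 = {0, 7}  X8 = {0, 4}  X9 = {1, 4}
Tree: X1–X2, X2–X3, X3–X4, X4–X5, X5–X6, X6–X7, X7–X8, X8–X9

Yes; width 1.

Checking the three conditions: (i) the bags cover all of {0, 1, 2, 3, 4, 5, 6, 7, 8, 9}; (ii) for each edge, some bag contains both endpoints; (iii) the bags containing any fixed vertex form a subtree. All hold, so the decomposition is valid with width 2 − 1 = 1.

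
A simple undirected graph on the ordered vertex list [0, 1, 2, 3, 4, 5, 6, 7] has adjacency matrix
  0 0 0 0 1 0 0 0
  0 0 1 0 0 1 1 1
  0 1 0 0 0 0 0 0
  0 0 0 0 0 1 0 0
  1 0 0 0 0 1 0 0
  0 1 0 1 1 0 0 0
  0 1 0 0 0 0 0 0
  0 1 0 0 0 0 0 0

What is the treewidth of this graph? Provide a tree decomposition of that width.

Treewidth 1.
One such decomposition:
Bags: B1 = {4, 5}  B2 = {1, 5}  B3 = {0, 4}  B4 = {1, 6}  B5 = {3, 5}  B6 = {1, 7}  B7 = {1, 2}
Tree: B1–B2, B1–B3, B2–B4, B2–B5, B2–B6, B4–B7

The largest bag has 2 vertices, giving width 1; this decomposition certifies tw(G) ≤ 1. G has an edge, so its treewidth is at least 1. Combining the bounds, tw(G) = 1.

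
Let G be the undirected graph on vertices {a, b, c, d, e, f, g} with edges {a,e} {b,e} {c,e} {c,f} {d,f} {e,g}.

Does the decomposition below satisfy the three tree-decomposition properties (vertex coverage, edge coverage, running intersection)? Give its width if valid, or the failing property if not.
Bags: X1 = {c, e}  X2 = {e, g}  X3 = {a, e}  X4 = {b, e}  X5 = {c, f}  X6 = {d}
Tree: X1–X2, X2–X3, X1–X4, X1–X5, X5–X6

A tree decomposition must satisfy three properties: every vertex lies in some bag; for every edge, both endpoints lie together in some bag; and for every vertex, the bags containing it form a connected subtree. Here edge (f,d) lies in no bag, so the decomposition is invalid.

No — edge (f,d) lies in no bag.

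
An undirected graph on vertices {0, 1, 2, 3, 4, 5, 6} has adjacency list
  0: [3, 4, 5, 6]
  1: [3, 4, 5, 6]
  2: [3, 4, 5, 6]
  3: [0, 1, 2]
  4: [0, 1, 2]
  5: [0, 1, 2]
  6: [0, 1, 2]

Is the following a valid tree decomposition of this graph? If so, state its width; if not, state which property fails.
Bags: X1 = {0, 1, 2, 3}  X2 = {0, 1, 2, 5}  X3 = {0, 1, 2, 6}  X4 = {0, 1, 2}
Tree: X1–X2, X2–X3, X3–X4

No — vertex 4 appears in no bag.

A tree decomposition must satisfy three properties: every vertex lies in some bag; for every edge, both endpoints lie together in some bag; and for every vertex, the bags containing it form a connected subtree. Here vertex 4 appears in no bag, so the decomposition is invalid.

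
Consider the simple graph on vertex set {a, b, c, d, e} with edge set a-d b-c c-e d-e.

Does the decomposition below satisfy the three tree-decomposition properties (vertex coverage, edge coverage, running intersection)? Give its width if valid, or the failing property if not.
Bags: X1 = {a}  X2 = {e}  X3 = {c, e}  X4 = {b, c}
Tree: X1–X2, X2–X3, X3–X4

No — vertex d appears in no bag.

A tree decomposition must satisfy three properties: every vertex lies in some bag; for every edge, both endpoints lie together in some bag; and for every vertex, the bags containing it form a connected subtree. Here vertex d appears in no bag, so the decomposition is invalid.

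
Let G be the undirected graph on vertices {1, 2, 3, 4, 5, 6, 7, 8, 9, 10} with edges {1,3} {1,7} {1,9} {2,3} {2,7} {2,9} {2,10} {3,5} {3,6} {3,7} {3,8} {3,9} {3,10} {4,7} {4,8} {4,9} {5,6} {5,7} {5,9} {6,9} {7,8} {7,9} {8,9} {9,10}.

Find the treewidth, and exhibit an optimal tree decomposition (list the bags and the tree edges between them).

Treewidth 3.
One such decomposition:
Bags: B1 = {1, 3, 7, 9}  B2 = {3, 7, 8, 9}  B3 = {4, 7, 8, 9}  B4 = {2, 3, 7, 9}  B5 = {3, 5, 7, 9}  B6 = {2, 3, 9, 10}  B7 = {3, 5, 6, 9}
Tree: B1–B2, B2–B3, B2–B4, B1–B5, B4–B6, B5–B7

Each bag holds 4 vertices, so the decomposition has width 3, which upper-bounds the treewidth. Conversely, {2, 3, 9, 10} is a clique of size 4, and the vertices of any clique must share a bag in every tree decomposition; so some bag has ≥ 4 vertices and tw(G) ≥ 3. The upper and lower bounds meet at 3, so that is the treewidth.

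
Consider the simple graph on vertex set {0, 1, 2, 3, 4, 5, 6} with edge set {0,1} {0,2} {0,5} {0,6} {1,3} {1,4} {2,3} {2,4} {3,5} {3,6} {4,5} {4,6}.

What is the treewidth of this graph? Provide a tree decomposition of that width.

Treewidth 3.
One such decomposition:
Bags: B1 = {0, 3, 4, 5}  B2 = {0, 1, 3, 4}  B3 = {0, 2, 3, 4}  B4 = {0, 3, 4, 6}
Tree: B1–B2, B2–B3, B3–B4

The largest bag has 4 vertices, giving width 3; this decomposition certifies tw(G) ≤ 3. For the lower bound: the 4 vertex sets {4,5}, {0,1}, {3}, {2} are disjoint, each induces a connected subgraph, and every pair is joined by at least one edge of G. Contracting each set to a single vertex therefore yields K_{4} as a minor, and since treewidth is minor-monotone, tw(G) ≥ tw(K_{4}) = 3. Hence tw(G) = 3 exactly.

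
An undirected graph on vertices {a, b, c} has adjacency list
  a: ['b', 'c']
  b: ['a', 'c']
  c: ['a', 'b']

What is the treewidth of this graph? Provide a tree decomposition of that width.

A single bag containing all 3 vertices is trivially a valid decomposition of width 2. On the other hand G contains the 3-clique {a, b, c}. A clique must lie in a single bag of any decomposition, so no decomposition can have width below 2. The upper and lower bounds meet at 2, so that is the treewidth.

Treewidth 2.
Bags: B1 = {a, b, c}
Tree: (single bag)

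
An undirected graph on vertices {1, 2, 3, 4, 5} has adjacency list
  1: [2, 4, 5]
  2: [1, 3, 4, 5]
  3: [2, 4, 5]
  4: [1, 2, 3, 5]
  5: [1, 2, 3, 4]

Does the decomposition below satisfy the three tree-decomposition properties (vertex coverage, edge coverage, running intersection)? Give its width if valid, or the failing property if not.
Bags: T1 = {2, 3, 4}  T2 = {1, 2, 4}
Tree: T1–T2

A tree decomposition must satisfy three properties: every vertex lies in some bag; for every edge, both endpoints lie together in some bag; and for every vertex, the bags containing it form a connected subtree. Here vertex 5 appears in no bag, so the decomposition is invalid.

No — vertex 5 appears in no bag.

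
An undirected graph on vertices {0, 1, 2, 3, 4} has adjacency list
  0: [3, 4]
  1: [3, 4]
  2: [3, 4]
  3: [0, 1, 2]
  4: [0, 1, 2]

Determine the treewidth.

A width-2 tree decomposition is:
Bags: B1 = {2, 3, 4}  B2 = {1, 3, 4}  B3 = {0, 3, 4}
Tree: B1–B2, B2–B3
Every bag has size at most 3, so the width is 3 − 1 = 2 and tw(G) ≤ 2. For the lower bound, G contains the cycle 2–4–1–3–2, so G is not a forest; only forests have treewidth ≤ 1, hence tw(G) ≥ 2. Therefore the treewidth is 2.

2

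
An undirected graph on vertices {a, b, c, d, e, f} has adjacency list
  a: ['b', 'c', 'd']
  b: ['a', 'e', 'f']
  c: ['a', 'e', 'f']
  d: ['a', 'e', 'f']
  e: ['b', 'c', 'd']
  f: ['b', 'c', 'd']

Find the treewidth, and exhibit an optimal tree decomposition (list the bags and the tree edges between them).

Every bag has size at most 4, so the width is 4 − 1 = 3 and tw(G) ≤ 3. For the lower bound: the 4 vertex sets {a,d}, {c,e}, {f}, {b} are disjoint, each induces a connected subgraph, and every pair is joined by at least one edge of G. Contracting each set to a single vertex therefore yields K_{4} as a minor, and since treewidth is minor-monotone, tw(G) ≥ tw(K_{4}) = 3. Combining the bounds, tw(G) = 3.

Treewidth 3.
One such decomposition:
Bags: B1 = {a, d, e, f}  B2 = {a, c, e, f}  B3 = {a, b, e, f}
Tree: B1–B2, B2–B3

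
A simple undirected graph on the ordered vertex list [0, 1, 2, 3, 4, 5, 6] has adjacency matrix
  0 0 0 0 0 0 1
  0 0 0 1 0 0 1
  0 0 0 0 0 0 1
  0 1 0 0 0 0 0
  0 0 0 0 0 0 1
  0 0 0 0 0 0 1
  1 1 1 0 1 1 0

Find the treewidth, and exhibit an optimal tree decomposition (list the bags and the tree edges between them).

Each bag holds 2 vertices, so the decomposition has width 1, which upper-bounds the treewidth. G has an edge, so its treewidth is at least 1. Combining the bounds, tw(G) = 1.

Treewidth 1.
Bags: B1 = {0, 6}  B2 = {2, 6}  B3 = {5, 6}  B4 = {1, 6}  B5 = {1, 3}  B6 = {4, 6}
Tree: B1–B2, B1–B3, B3–B4, B4–B5, B3–B6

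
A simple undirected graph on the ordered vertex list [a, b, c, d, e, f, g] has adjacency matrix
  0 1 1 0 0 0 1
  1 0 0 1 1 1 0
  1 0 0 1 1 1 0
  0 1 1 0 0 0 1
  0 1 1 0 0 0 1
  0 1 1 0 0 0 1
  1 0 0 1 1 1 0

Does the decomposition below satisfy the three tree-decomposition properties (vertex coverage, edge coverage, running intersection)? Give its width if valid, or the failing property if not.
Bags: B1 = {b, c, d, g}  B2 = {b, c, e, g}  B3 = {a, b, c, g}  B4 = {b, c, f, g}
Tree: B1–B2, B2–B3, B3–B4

Every vertex of G appears in some bag (union = {a, b, c, d, e, f, g}); every edge is covered by a bag; and for each vertex v the set of bags containing v is connected in the bag tree. The decomposition is therefore valid. The largest bag has 4 vertices, so the width is 3.

Yes; width 3.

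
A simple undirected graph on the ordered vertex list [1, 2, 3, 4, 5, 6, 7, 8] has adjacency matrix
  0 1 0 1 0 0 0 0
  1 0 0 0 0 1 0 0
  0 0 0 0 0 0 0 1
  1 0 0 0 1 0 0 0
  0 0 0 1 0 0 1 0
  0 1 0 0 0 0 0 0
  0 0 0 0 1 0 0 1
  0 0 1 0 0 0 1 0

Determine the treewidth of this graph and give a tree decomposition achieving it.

The largest bag has 2 vertices, giving width 1; this decomposition certifies tw(G) ≤ 1. Since G has at least one edge (e.g. 6–2), it is not an edgeless graph, so tw(G) ≥ 1. Therefore the treewidth is 1.

Treewidth 1.
One such decomposition:
Bags: B1 = {2, 6}  B2 = {1, 2}  B3 = {1, 4}  B4 = {4, 5}  B5 = {5, 7}  B6 = {7, 8}  B7 = {3, 8}
Tree: B1–B2, B2–B3, B3–B4, B4–B5, B5–B6, B6–B7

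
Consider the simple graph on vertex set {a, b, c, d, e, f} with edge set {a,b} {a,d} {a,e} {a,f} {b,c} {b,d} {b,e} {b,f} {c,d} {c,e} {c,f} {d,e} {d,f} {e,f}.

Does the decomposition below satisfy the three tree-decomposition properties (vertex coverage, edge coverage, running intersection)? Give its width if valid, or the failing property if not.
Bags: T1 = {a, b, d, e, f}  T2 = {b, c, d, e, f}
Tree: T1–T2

Every vertex of G appears in some bag (union = {a, b, c, d, e, f}); every edge is covered by a bag; and for each vertex v the set of bags containing v is connected in the bag tree. The decomposition is therefore valid. The largest bag has 5 vertices, so the width is 4.

Yes; width 4.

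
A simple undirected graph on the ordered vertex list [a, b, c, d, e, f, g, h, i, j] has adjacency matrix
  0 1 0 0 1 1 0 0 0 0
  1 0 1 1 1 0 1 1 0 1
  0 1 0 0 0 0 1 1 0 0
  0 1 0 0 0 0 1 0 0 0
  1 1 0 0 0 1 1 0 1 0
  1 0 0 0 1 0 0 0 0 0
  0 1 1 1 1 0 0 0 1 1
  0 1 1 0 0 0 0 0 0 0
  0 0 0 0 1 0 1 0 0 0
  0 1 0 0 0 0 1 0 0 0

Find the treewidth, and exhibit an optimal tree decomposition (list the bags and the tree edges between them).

Every bag has size at most 3, so the width is 3 − 1 = 2 and tw(G) ≤ 2. On the other hand G contains the 3-clique {a, e, f}. A clique must lie in a single bag of any decomposition, so no decomposition can have width below 2. Therefore the treewidth is 2.

Treewidth 2.
One optimal decomposition is:
Bags: B1 = {a, b, e}  B2 = {b, e, g}  B3 = {b, c, g}  B4 = {b, g, j}  B5 = {b, d, g}  B6 = {a, e, f}  B7 = {e, g, i}  B8 = {b, c, h}
Tree: B1–B2, B2–B3, B3–B4, B3–B5, B1–B6, B2–B7, B3–B8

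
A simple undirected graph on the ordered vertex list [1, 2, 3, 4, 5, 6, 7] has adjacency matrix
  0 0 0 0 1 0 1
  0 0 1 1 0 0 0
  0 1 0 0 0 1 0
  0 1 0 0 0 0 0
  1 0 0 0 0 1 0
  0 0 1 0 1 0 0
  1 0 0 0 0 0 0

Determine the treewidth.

A width-1 tree decomposition is:
Bags: B1 = {1, 7}  B2 = {1, 5}  B3 = {5, 6}  B4 = {3, 6}  B5 = {2, 3}  B6 = {2, 4}
Tree: B1–B2, B2–B3, B3–B4, B4–B5, B5–B6
Every bag has size at most 2, so the width is 2 − 1 = 1 and tw(G) ≤ 1. Any graph with an edge has treewidth ≥ 1, and G has the edge 7–1. Combining the bounds, tw(G) = 1.

1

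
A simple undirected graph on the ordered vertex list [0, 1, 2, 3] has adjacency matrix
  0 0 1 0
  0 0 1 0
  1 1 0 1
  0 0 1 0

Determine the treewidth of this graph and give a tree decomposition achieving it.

The largest bag has 2 vertices, giving width 1; this decomposition certifies tw(G) ≤ 1. G has an edge, so its treewidth is at least 1. The upper and lower bounds meet at 1, so that is the treewidth.

Treewidth 1.
One optimal decomposition is:
Bags: B1 = {0, 2}  B2 = {2, 3}  B3 = {1, 2}
Tree: B1–B2, B1–B3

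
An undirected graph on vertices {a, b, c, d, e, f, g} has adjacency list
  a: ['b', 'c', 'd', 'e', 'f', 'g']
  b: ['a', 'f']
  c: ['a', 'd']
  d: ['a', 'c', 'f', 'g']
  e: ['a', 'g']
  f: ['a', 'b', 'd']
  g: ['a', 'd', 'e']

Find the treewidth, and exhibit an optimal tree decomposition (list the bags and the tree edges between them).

Every bag has size at most 3, so the width is 3 − 1 = 2 and tw(G) ≤ 2. For the lower bound, the 3 vertices {a, d, g} are pairwise adjacent, and any tree decomposition puts a clique entirely inside one bag — forcing width ≥ 2. Combining the bounds, tw(G) = 2.

Treewidth 2.
Bags: B1 = {a, d, f}  B2 = {a, d, g}  B3 = {a, e, g}  B4 = {a, c, d}  B5 = {a, b, f}
Tree: B1–B2, B2–B3, B1–B4, B1–B5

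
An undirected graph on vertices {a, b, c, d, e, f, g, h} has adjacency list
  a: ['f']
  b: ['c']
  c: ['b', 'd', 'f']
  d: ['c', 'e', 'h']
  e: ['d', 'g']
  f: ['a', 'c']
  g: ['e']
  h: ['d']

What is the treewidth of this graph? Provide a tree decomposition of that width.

Treewidth 1.
Bags: B1 = {c, f}  B2 = {c, d}  B3 = {b, c}  B4 = {d, e}  B5 = {a, f}  B6 = {d, h}  B7 = {e, g}
Tree: B1–B2, B2–B3, B2–B4, B1–B5, B4–B6, B4–B7

The largest bag has 2 vertices, giving width 1; this decomposition certifies tw(G) ≤ 1. G has an edge, so its treewidth is at least 1. The upper and lower bounds meet at 1, so that is the treewidth.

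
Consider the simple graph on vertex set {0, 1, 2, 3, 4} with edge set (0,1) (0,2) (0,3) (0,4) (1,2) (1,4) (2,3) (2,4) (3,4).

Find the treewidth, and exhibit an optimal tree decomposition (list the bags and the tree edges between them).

The largest bag has 4 vertices, giving width 3; this decomposition certifies tw(G) ≤ 3. Conversely, {0, 1, 2, 4} is a clique of size 4, and the vertices of any clique must share a bag in every tree decomposition; so some bag has ≥ 4 vertices and tw(G) ≥ 3. The upper and lower bounds meet at 3, so that is the treewidth.

Treewidth 3.
One such decomposition:
Bags: B1 = {0, 2, 3, 4}  B2 = {0, 1, 2, 4}
Tree: B1–B2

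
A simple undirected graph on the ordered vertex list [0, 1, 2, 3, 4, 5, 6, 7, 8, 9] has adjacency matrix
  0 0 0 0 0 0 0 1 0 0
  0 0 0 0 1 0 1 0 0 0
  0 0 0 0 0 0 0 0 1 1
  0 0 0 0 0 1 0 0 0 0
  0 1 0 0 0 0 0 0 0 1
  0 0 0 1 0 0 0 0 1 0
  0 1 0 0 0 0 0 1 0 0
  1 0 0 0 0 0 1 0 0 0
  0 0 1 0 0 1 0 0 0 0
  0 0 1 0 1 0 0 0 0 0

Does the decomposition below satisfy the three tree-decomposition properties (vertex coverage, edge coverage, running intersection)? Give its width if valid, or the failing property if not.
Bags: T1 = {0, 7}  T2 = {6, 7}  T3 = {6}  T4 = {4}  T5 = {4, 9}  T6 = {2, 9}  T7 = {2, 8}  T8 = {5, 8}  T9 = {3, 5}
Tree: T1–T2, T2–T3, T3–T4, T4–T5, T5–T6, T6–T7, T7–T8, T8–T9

No — vertex 1 appears in no bag.

A tree decomposition must satisfy three properties: every vertex lies in some bag; for every edge, both endpoints lie together in some bag; and for every vertex, the bags containing it form a connected subtree. Here vertex 1 appears in no bag, so the decomposition is invalid.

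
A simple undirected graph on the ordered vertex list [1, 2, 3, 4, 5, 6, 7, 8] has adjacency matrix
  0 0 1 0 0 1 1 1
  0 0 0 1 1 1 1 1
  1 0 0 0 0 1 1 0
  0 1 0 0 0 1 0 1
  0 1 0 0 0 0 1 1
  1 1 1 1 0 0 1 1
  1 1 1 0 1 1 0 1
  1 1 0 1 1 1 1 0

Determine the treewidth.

3

A width-3 tree decomposition is:
Bags: B1 = {2, 6, 7, 8}  B2 = {1, 6, 7, 8}  B3 = {2, 4, 6, 8}  B4 = {1, 3, 6, 7}  B5 = {2, 5, 7, 8}
Tree: B1–B2, B1–B3, B2–B4, B1–B5
Every bag has size at most 4, so the width is 4 − 1 = 3 and tw(G) ≤ 3. Conversely, {2, 5, 7, 8} is a clique of size 4, and the vertices of any clique must share a bag in every tree decomposition; so some bag has ≥ 4 vertices and tw(G) ≥ 3. Combining the bounds, tw(G) = 3.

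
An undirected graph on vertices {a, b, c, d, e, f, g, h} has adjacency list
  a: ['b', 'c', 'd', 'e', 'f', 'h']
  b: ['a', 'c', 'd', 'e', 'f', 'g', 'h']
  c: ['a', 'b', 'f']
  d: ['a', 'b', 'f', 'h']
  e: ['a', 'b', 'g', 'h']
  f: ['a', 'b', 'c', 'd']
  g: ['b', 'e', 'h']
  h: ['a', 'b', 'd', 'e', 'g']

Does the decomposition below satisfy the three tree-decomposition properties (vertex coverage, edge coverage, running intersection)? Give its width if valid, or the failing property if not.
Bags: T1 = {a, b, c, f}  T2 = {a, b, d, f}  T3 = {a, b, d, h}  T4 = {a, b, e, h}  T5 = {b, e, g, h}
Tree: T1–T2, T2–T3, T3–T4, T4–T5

Yes; width 3.

Every vertex of G appears in some bag (union = {a, b, c, d, e, f, g, h}); every edge is covered by a bag; and for each vertex v the set of bags containing v is connected in the bag tree. The decomposition is therefore valid. The largest bag has 4 vertices, so the width is 3.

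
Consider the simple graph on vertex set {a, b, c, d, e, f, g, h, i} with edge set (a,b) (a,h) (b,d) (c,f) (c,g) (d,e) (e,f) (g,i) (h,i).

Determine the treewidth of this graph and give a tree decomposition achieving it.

Treewidth 2.
Bags: B1 = {a, b, h}  B2 = {b, h, i}  B3 = {b, g, i}  B4 = {b, c, g}  B5 = {b, c, f}  B6 = {b, e, f}  B7 = {b, d, e}
Tree: B1–B2, B2–B3, B3–B4, B4–B5, B5–B6, B6–B7

The largest bag has 3 vertices, giving width 2; this decomposition certifies tw(G) ≤ 2. Since b–a–h–i–g–c–f–e–d–b is a cycle in G, G is not acyclic. Forests are exactly the graphs of treewidth ≤ 1, so tw(G) ≥ 2. Therefore the treewidth is 2.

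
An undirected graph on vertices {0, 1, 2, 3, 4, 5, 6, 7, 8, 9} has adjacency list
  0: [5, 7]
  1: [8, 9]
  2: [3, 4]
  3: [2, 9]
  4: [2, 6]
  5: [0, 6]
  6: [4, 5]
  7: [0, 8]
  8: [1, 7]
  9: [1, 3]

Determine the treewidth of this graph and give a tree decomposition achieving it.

Treewidth 2.
One such decomposition:
Bags: B1 = {0, 5, 7}  B2 = {5, 7, 8}  B3 = {1, 5, 8}  B4 = {1, 5, 9}  B5 = {3, 5, 9}  B6 = {2, 3, 5}  B7 = {2, 4, 5}  B8 = {4, 5, 6}
Tree: B1–B2, B2–B3, B3–B4, B4–B5, B5–B6, B6–B7, B7–B8

Every bag has size at most 3, so the width is 3 − 1 = 2 and tw(G) ≤ 2. The edges 5–0–7–8–1–9–3–2–4–6–5 form a cycle, so G is not a tree and its treewidth is at least 2. Therefore the treewidth is 2.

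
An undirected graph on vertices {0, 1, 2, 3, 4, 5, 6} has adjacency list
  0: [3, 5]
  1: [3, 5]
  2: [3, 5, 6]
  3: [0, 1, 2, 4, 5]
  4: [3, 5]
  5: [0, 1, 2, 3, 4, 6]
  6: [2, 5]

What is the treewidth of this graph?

A width-2 tree decomposition is:
Bags: B1 = {2, 3, 5}  B2 = {3, 4, 5}  B3 = {2, 5, 6}  B4 = {0, 3, 5}  B5 = {1, 3, 5}
Tree: B1–B2, B1–B3, B1–B4, B2–B5
Each bag holds 3 vertices, so the decomposition has width 2, which upper-bounds the treewidth. Conversely, {0, 3, 5} is a clique of size 3, and the vertices of any clique must share a bag in every tree decomposition; so some bag has ≥ 3 vertices and tw(G) ≥ 2. Hence tw(G) = 2 exactly.

2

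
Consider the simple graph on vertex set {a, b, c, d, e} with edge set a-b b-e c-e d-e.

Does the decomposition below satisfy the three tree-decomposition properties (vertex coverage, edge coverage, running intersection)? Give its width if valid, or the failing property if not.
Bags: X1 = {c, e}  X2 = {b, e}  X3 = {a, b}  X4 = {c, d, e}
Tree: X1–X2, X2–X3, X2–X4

A tree decomposition must satisfy three properties: every vertex lies in some bag; for every edge, both endpoints lie together in some bag; and for every vertex, the bags containing it form a connected subtree. Here bags containing vertex c are not connected in the tree, so the decomposition is invalid.

No — bags containing vertex c are not connected in the tree.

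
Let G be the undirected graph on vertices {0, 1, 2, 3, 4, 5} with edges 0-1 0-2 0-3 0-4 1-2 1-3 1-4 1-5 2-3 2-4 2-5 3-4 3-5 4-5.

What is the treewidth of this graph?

4

A width-4 tree decomposition is:
Bags: B1 = {0, 1, 2, 3, 4}  B2 = {1, 2, 3, 4, 5}
Tree: B1–B2
Every bag has size at most 5, so the width is 5 − 1 = 4 and tw(G) ≤ 4. For the lower bound, the 5 vertices {0, 1, 2, 3, 4} are pairwise adjacent, and any tree decomposition puts a clique entirely inside one bag — forcing width ≥ 4. Hence tw(G) = 4 exactly.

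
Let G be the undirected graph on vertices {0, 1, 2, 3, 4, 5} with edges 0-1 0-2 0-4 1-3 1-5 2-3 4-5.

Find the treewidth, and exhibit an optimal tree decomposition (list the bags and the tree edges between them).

Every bag has size at most 3, so the width is 3 − 1 = 2 and tw(G) ≤ 2. For the lower bound, G contains the cycle 3–2–0–1–3, so G is not a forest; only forests have treewidth ≤ 1, hence tw(G) ≥ 2. Therefore the treewidth is 2.

Treewidth 2.
One optimal decomposition is:
Bags: B1 = {1, 2, 3}  B2 = {0, 1, 2}  B3 = {0, 1, 5}  B4 = {0, 4, 5}
Tree: B1–B2, B2–B3, B3–B4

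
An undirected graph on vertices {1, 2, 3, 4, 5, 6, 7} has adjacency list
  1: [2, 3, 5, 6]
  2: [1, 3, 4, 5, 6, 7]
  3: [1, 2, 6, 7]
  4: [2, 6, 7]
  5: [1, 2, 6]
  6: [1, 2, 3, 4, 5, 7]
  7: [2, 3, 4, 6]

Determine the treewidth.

3

A width-3 tree decomposition is:
Bags: B1 = {2, 3, 6, 7}  B2 = {1, 2, 3, 6}  B3 = {2, 4, 6, 7}  B4 = {1, 2, 5, 6}
Tree: B1–B2, B1–B3, B2–B4
Every bag has size at most 4, so the width is 4 − 1 = 3 and tw(G) ≤ 3. On the other hand G contains the 4-clique {1, 2, 3, 6}. A clique must lie in a single bag of any decomposition, so no decomposition can have width below 3. Therefore the treewidth is 3.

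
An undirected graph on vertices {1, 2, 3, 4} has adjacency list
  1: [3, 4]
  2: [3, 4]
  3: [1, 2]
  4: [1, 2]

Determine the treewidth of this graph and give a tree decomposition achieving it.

Treewidth 2.
Bags: B1 = {1, 3, 4}  B2 = {2, 3, 4}
Tree: B1–B2

Each bag holds 3 vertices, so the decomposition has width 2, which upper-bounds the treewidth. The edges 4–1–3–2–4 form a cycle, so G is not a tree and its treewidth is at least 2. Combining the bounds, tw(G) = 2.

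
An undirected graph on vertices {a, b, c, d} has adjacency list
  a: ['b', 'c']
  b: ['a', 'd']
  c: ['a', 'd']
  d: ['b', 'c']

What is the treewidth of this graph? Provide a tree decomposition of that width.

Each bag holds 3 vertices, so the decomposition has width 2, which upper-bounds the treewidth. The edges d–c–a–b–d form a cycle, so G is not a tree and its treewidth is at least 2. Therefore the treewidth is 2.

Treewidth 2.
Bags: B1 = {a, c, d}  B2 = {a, b, d}
Tree: B1–B2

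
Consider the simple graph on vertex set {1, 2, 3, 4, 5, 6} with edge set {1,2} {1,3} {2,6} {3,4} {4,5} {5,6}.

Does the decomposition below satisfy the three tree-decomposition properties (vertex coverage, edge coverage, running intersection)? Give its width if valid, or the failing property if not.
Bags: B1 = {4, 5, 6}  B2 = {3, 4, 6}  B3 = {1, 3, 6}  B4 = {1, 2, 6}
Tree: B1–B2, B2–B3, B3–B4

Yes; width 2.

Checking the three conditions: (i) the bags cover all of {1, 2, 3, 4, 5, 6}; (ii) for each edge, some bag contains both endpoints; (iii) the bags containing any fixed vertex form a subtree. All hold, so the decomposition is valid with width 3 − 1 = 2.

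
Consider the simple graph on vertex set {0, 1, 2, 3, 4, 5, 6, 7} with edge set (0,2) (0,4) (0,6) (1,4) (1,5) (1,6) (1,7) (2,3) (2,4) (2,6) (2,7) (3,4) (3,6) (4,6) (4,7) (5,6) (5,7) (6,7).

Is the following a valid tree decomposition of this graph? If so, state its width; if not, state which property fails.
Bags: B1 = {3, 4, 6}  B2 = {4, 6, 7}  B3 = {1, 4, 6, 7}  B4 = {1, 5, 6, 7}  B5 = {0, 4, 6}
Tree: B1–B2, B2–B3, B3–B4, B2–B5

A tree decomposition must satisfy three properties: every vertex lies in some bag; for every edge, both endpoints lie together in some bag; and for every vertex, the bags containing it form a connected subtree. Here vertex 2 appears in no bag, so the decomposition is invalid.

No — vertex 2 appears in no bag.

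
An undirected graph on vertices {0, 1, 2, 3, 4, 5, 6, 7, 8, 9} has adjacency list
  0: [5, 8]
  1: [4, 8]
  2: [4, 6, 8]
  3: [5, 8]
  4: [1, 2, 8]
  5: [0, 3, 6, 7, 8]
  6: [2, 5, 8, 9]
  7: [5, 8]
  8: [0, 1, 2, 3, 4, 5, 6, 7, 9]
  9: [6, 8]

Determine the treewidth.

2

A width-2 tree decomposition is:
Bags: B1 = {2, 6, 8}  B2 = {5, 6, 8}  B3 = {5, 7, 8}  B4 = {3, 5, 8}  B5 = {2, 4, 8}  B6 = {0, 5, 8}  B7 = {6, 8, 9}  B8 = {1, 4, 8}
Tree: B1–B2, B2–B3, B2–B4, B1–B5, B4–B6, B2–B7, B5–B8
Every bag has size at most 3, so the width is 3 − 1 = 2 and tw(G) ≤ 2. Conversely, {1, 4, 8} is a clique of size 3, and the vertices of any clique must share a bag in every tree decomposition; so some bag has ≥ 3 vertices and tw(G) ≥ 2. Therefore the treewidth is 2.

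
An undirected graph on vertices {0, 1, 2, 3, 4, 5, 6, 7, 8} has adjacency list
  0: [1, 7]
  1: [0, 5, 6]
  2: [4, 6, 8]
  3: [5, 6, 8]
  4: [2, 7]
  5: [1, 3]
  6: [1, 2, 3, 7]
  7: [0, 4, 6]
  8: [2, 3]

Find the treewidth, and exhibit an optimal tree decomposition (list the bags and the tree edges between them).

Treewidth 3.
One such decomposition:
Bags: B1 = {2, 3, 4, 8}  B2 = {2, 3, 4, 6}  B3 = {3, 4, 6, 7}  B4 = {3, 5, 6, 7}  B5 = {1, 5, 6, 7}  B6 = {0, 1, 5, 7}
Tree: B1–B2, B2–B3, B3–B4, B4–B5, B5–B6

The largest bag has 4 vertices, giving width 3; this decomposition certifies tw(G) ≤ 3. For the lower bound: the 4 vertex sets {2,4,8}, {3}, {6}, {0,1,5,7} are disjoint, each induces a connected subgraph, and every pair is joined by at least one edge of G. Contracting each set to a single vertex therefore yields K_{4} as a minor, and since treewidth is minor-monotone, tw(G) ≥ tw(K_{4}) = 3. Combining the bounds, tw(G) = 3.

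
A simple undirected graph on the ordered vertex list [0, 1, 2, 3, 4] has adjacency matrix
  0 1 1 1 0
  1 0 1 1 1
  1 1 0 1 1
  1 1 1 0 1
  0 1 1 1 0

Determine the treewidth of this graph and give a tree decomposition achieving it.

Treewidth 3.
One such decomposition:
Bags: B1 = {1, 2, 3, 4}  B2 = {0, 1, 2, 3}
Tree: B1–B2

The largest bag has 4 vertices, giving width 3; this decomposition certifies tw(G) ≤ 3. Conversely, {0, 1, 2, 3} is a clique of size 4, and the vertices of any clique must share a bag in every tree decomposition; so some bag has ≥ 4 vertices and tw(G) ≥ 3. The upper and lower bounds meet at 3, so that is the treewidth.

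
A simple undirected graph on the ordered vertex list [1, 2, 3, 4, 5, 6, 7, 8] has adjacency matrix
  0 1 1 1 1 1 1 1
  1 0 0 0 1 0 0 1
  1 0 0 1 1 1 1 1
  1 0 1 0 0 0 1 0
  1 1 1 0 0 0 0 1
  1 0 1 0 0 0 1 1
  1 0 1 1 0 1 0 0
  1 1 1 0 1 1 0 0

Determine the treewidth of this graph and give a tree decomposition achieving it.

Treewidth 3.
One such decomposition:
Bags: B1 = {1, 3, 6, 7}  B2 = {1, 3, 4, 7}  B3 = {1, 3, 6, 8}  B4 = {1, 3, 5, 8}  B5 = {1, 2, 5, 8}
Tree: B1–B2, B1–B3, B3–B4, B4–B5

The largest bag has 4 vertices, giving width 3; this decomposition certifies tw(G) ≤ 3. For the lower bound, the 4 vertices {1, 2, 5, 8} are pairwise adjacent, and any tree decomposition puts a clique entirely inside one bag — forcing width ≥ 3. Therefore the treewidth is 3.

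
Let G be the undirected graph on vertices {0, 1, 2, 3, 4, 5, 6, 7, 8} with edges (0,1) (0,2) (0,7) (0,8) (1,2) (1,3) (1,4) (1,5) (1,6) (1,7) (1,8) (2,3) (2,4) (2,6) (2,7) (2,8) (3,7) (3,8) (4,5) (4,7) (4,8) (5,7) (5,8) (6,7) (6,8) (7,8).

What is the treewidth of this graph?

A width-4 tree decomposition is:
Bags: B1 = {1, 2, 4, 7, 8}  B2 = {1, 4, 5, 7, 8}  B3 = {1, 2, 3, 7, 8}  B4 = {1, 2, 6, 7, 8}  B5 = {0, 1, 2, 7, 8}
Tree: B1–B2, B1–B3, B3–B4, B4–B5
Every bag has size at most 5, so the width is 5 − 1 = 4 and tw(G) ≤ 4. Conversely, {0, 1, 2, 7, 8} is a clique of size 5, and the vertices of any clique must share a bag in every tree decomposition; so some bag has ≥ 5 vertices and tw(G) ≥ 4. Therefore the treewidth is 4.

4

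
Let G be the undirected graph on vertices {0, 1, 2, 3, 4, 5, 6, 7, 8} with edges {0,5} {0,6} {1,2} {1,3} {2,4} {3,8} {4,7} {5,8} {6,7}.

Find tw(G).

A width-2 tree decomposition is:
Bags: B1 = {0, 5, 8}  B2 = {0, 3, 8}  B3 = {0, 1, 3}  B4 = {0, 1, 2}  B5 = {0, 2, 4}  B6 = {0, 4, 7}  B7 = {0, 6, 7}
Tree: B1–B2, B2–B3, B3–B4, B4–B5, B5–B6, B6–B7
Every bag has size at most 3, so the width is 3 − 1 = 2 and tw(G) ≤ 2. Since 0–5–8–3–1–2–4–7–6–0 is a cycle in G, G is not acyclic. Forests are exactly the graphs of treewidth ≤ 1, so tw(G) ≥ 2. Hence tw(G) = 2 exactly.

2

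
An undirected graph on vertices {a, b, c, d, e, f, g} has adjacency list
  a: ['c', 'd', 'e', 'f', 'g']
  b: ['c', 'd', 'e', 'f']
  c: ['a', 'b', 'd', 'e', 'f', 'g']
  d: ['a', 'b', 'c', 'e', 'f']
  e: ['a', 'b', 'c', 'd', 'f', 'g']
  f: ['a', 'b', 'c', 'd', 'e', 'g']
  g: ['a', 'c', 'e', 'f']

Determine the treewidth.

A width-4 tree decomposition is:
Bags: B1 = {a, c, d, e, f}  B2 = {b, c, d, e, f}  B3 = {a, c, e, f, g}
Tree: B1–B2, B1–B3
The largest bag has 5 vertices, giving width 4; this decomposition certifies tw(G) ≤ 4. Conversely, {a, c, d, e, f} is a clique of size 5, and the vertices of any clique must share a bag in every tree decomposition; so some bag has ≥ 5 vertices and tw(G) ≥ 4. Therefore the treewidth is 4.

4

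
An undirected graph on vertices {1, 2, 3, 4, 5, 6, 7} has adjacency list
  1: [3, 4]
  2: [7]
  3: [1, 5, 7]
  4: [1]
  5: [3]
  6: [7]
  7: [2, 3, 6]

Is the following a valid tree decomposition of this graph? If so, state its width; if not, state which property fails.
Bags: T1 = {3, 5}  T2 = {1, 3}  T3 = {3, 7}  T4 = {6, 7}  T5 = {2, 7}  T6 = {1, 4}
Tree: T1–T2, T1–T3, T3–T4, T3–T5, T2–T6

Yes; width 1.

Checking the three conditions: (i) the bags cover all of {1, 2, 3, 4, 5, 6, 7}; (ii) for each edge, some bag contains both endpoints; (iii) the bags containing any fixed vertex form a subtree. All hold, so the decomposition is valid with width 2 − 1 = 1.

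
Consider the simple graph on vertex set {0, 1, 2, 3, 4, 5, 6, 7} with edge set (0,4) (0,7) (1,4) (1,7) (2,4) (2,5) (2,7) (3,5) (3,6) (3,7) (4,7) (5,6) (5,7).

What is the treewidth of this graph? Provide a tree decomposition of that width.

Treewidth 2.
One optimal decomposition is:
Bags: B1 = {2, 4, 7}  B2 = {2, 5, 7}  B3 = {0, 4, 7}  B4 = {3, 5, 7}  B5 = {3, 5, 6}  B6 = {1, 4, 7}
Tree: B1–B2, B1–B3, B2–B4, B4–B5, B1–B6

Each bag holds 3 vertices, so the decomposition has width 2, which upper-bounds the treewidth. For the lower bound, the 3 vertices {3, 5, 6} are pairwise adjacent, and any tree decomposition puts a clique entirely inside one bag — forcing width ≥ 2. Hence tw(G) = 2 exactly.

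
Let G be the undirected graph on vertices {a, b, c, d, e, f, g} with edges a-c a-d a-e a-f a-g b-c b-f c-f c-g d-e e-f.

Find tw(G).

A width-2 tree decomposition is:
Bags: B1 = {a, c, f}  B2 = {a, e, f}  B3 = {a, d, e}  B4 = {a, c, g}  B5 = {b, c, f}
Tree: B1–B2, B2–B3, B1–B4, B1–B5
The largest bag has 3 vertices, giving width 2; this decomposition certifies tw(G) ≤ 2. On the other hand G contains the 3-clique {a, d, e}. A clique must lie in a single bag of any decomposition, so no decomposition can have width below 2. The upper and lower bounds meet at 2, so that is the treewidth.

2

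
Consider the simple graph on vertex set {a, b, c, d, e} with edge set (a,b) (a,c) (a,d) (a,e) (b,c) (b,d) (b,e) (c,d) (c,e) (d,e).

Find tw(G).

A width-4 tree decomposition is:
Bags: B1 = {a, b, c, d, e}
Tree: (single bag)
A single bag containing all 5 vertices is trivially a valid decomposition of width 4. For the lower bound, the 5 vertices {a, b, c, d, e} are pairwise adjacent, and any tree decomposition puts a clique entirely inside one bag — forcing width ≥ 4. The upper and lower bounds meet at 4, so that is the treewidth.

4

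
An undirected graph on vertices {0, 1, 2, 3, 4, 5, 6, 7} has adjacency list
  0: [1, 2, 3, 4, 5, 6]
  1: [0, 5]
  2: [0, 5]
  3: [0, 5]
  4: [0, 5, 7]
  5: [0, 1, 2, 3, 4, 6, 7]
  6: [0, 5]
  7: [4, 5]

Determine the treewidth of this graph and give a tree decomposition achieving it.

The largest bag has 3 vertices, giving width 2; this decomposition certifies tw(G) ≤ 2. Conversely, {0, 1, 5} is a clique of size 3, and the vertices of any clique must share a bag in every tree decomposition; so some bag has ≥ 3 vertices and tw(G) ≥ 2. Hence tw(G) = 2 exactly.

Treewidth 2.
One such decomposition:
Bags: B1 = {0, 2, 5}  B2 = {0, 5, 6}  B3 = {0, 1, 5}  B4 = {0, 3, 5}  B5 = {0, 4, 5}  B6 = {4, 5, 7}
Tree: B1–B2, B2–B3, B2–B4, B1–B5, B5–B6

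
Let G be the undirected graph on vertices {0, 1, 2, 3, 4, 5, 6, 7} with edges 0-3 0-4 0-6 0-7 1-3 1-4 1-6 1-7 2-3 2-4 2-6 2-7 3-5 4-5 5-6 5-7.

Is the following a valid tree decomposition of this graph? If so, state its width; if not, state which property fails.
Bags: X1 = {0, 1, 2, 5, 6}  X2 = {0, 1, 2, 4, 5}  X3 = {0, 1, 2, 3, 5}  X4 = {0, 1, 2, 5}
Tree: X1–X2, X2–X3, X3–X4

A tree decomposition must satisfy three properties: every vertex lies in some bag; for every edge, both endpoints lie together in some bag; and for every vertex, the bags containing it form a connected subtree. Here vertex 7 appears in no bag, so the decomposition is invalid.

No — vertex 7 appears in no bag.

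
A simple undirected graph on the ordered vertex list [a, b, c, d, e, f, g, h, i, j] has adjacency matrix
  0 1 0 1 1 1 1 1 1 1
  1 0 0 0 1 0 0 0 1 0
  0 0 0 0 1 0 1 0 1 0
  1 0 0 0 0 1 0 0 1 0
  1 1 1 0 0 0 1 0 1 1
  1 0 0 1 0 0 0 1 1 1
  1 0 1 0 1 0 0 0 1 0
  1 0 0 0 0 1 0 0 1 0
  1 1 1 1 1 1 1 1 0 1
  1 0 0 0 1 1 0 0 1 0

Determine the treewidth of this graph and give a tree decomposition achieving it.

Treewidth 3.
One optimal decomposition is:
Bags: B1 = {a, f, h, i}  B2 = {a, f, i, j}  B3 = {a, e, i, j}  B4 = {a, d, f, i}  B5 = {a, e, g, i}  B6 = {c, e, g, i}  B7 = {a, b, e, i}
Tree: B1–B2, B2–B3, B2–B4, B3–B5, B5–B6, B5–B7

Each bag holds 4 vertices, so the decomposition has width 3, which upper-bounds the treewidth. On the other hand G contains the 4-clique {c, e, g, i}. A clique must lie in a single bag of any decomposition, so no decomposition can have width below 3. Hence tw(G) = 3 exactly.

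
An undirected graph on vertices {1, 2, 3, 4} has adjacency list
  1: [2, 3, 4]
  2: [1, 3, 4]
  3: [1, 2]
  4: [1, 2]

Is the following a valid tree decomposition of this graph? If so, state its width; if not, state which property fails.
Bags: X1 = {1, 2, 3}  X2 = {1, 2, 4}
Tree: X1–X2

Yes; width 2.

Vertex coverage: the bags together contain {1, 2, 3, 4}, the full vertex set. Edge coverage: each edge of G has both endpoints in at least one bag. Running intersection: for every vertex, the bags containing it form a connected subtree. All three properties hold, so this is a valid tree decomposition of width max|bag| − 1 = 2, and hence tw(G) ≤ 2.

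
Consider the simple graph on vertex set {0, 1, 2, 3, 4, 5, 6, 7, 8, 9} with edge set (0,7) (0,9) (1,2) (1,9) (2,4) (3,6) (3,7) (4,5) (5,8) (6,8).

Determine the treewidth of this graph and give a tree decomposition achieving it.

Treewidth 2.
Bags: B1 = {1, 2, 4}  B2 = {1, 4, 9}  B3 = {0, 4, 9}  B4 = {0, 4, 7}  B5 = {3, 4, 7}  B6 = {3, 4, 6}  B7 = {4, 6, 8}  B8 = {4, 5, 8}
Tree: B1–B2, B2–B3, B3–B4, B4–B5, B5–B6, B6–B7, B7–B8

Each bag holds 3 vertices, so the decomposition has width 2, which upper-bounds the treewidth. Since 4–2–1–9–0–7–3–6–8–5–4 is a cycle in G, G is not acyclic. Forests are exactly the graphs of treewidth ≤ 1, so tw(G) ≥ 2. Therefore the treewidth is 2.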